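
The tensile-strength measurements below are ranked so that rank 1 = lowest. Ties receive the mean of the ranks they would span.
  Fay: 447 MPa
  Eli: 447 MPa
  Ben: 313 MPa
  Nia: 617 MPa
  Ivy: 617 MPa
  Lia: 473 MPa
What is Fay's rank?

Sorted (ascending): 313, 447, 447, 473, 617, 617
The 2 values of 447 occupy positions 2–3 → average rank (2+3)/2 = 2.5.
The 2 values of 617 occupy positions 5–6 → average rank (5+6)/2 = 5.5.
Fay has value 447 MPa → rank 2.5.

2.5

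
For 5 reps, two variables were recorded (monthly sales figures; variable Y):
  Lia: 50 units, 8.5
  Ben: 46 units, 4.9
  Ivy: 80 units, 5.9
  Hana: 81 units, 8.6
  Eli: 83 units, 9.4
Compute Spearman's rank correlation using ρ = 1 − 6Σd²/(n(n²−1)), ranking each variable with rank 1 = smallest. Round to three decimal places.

Ranks of variable 1: 2, 1, 3, 4, 5
Ranks of variable 2: 3, 1, 2, 4, 5
d = r₁ − r₂: -1, 0, 1, 0, 0
d²: 1, 0, 1, 0, 0; Σd² = 2
ρ = 1 − 6·2/(5·24) = 1 − 12/120 = 0.900

0.900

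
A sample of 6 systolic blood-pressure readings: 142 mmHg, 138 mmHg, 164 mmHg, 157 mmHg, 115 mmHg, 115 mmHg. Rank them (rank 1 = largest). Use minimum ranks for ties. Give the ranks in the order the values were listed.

Sorted (descending): 164, 157, 142, 138, 115, 115
The 2 values of 115 occupy positions 5–6 → each gets rank 5.

3, 4, 1, 2, 5, 5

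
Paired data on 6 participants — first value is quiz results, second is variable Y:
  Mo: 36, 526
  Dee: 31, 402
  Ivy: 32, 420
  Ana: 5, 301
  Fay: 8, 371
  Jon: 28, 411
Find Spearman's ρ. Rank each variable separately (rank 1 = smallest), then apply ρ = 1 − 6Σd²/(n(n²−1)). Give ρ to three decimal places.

Ranks of variable 1: 6, 4, 5, 1, 2, 3
Ranks of variable 2: 6, 3, 5, 1, 2, 4
d = r₁ − r₂: 0, 1, 0, 0, 0, -1
d²: 0, 1, 0, 0, 0, 1; Σd² = 2
ρ = 1 − 6·2/(6·35) = 1 − 12/210 = 0.943

0.943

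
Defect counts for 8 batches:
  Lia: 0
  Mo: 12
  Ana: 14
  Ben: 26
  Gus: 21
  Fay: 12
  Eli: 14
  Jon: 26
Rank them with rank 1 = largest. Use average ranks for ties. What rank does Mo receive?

Sorted (descending): 26, 26, 21, 14, 14, 12, 12, 0
The 2 values of 26 occupy positions 1–2 → average rank (1+2)/2 = 1.5.
The 2 values of 14 occupy positions 4–5 → average rank (4+5)/2 = 4.5.
The 2 values of 12 occupy positions 6–7 → average rank (6+7)/2 = 6.5.
Mo has value 12 → rank 6.5.

6.5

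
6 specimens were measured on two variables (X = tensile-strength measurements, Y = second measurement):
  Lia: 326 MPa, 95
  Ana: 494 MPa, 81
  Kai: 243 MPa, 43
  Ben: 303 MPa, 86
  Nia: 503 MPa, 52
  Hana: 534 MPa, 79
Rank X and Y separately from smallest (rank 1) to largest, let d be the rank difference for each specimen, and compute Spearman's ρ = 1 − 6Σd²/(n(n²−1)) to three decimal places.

Ranks of variable 1: 3, 4, 1, 2, 5, 6
Ranks of variable 2: 6, 4, 1, 5, 2, 3
d = r₁ − r₂: -3, 0, 0, -3, 3, 3
d²: 9, 0, 0, 9, 9, 9; Σd² = 36
ρ = 1 − 6·36/(6·35) = 1 − 216/210 = -0.029

-0.029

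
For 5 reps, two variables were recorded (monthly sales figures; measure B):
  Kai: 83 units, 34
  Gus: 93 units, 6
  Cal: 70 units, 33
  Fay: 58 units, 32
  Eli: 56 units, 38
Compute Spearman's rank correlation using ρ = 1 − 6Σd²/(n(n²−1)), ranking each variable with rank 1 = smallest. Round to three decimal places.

Ranks of variable 1: 4, 5, 3, 2, 1
Ranks of variable 2: 4, 1, 3, 2, 5
d = r₁ − r₂: 0, 4, 0, 0, -4
d²: 0, 16, 0, 0, 16; Σd² = 32
ρ = 1 − 6·32/(5·24) = 1 − 192/120 = -0.600

-0.600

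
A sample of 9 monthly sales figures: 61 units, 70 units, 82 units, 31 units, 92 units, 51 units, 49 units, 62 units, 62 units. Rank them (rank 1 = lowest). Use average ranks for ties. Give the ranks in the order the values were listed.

4, 7, 8, 1, 9, 3, 2, 5.5, 5.5

Sorted (ascending): 31, 49, 51, 61, 62, 62, 70, 82, 92
The 2 values of 62 occupy positions 5–6 → average rank (5+6)/2 = 5.5.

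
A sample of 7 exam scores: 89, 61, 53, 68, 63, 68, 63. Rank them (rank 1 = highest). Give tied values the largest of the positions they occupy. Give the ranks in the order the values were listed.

1, 6, 7, 3, 5, 3, 5

Sorted (descending): 89, 68, 68, 63, 63, 61, 53
The 2 values of 68 occupy positions 2–3 → each gets rank 3.
The 2 values of 63 occupy positions 4–5 → each gets rank 5.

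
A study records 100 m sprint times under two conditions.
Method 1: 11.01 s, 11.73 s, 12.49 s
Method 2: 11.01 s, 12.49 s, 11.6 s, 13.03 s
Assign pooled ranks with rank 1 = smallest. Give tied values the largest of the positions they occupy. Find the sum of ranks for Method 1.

Sorted (ascending): 11.01, 11.01, 11.6, 11.73, 12.49, 12.49, 13.03
The 2 values of 11.01 occupy positions 1–2 → each gets rank 2.
The 2 values of 12.49 occupy positions 5–6 → each gets rank 6.
Method 1 values → pooled ranks: 11.01→2, 11.73→4, 12.49→6
Rank sum = 2 + 4 + 6 = 12

12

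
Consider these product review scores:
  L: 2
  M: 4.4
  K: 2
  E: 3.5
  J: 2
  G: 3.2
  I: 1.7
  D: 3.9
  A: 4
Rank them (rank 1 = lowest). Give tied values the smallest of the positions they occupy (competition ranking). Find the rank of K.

2

Sorted (ascending): 1.7, 2, 2, 2, 3.2, 3.5, 3.9, 4, 4.4
The 3 values of 2 occupy positions 2–4 → each gets rank 2.
K has value 2 → rank 2.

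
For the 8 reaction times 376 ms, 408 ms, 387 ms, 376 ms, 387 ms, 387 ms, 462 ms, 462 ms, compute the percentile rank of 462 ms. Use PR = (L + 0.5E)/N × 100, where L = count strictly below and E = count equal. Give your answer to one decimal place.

87.5

N = 8.
Strictly below 462: 6. Equal to 462: 2.
PR = (6 + 0.5·2)/8 × 100 = 87.5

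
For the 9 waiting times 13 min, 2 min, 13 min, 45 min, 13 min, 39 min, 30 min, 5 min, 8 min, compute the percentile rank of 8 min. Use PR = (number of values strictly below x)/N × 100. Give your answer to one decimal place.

22.2

N = 9.
Strictly below 8: 2. Equal to 8: 1.
PR = 2/9 × 100 = 22.2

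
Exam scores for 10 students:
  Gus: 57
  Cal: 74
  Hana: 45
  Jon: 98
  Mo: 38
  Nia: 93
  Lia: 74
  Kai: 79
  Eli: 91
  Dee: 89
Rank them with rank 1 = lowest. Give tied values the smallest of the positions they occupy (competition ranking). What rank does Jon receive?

10

Sorted (ascending): 38, 45, 57, 74, 74, 79, 89, 91, 93, 98
The 2 values of 74 occupy positions 4–5 → each gets rank 4.
Jon has value 98 → rank 10.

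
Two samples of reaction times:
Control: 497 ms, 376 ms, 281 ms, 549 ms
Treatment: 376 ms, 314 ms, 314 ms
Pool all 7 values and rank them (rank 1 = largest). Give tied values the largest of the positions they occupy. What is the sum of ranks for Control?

Sorted (descending): 549, 497, 376, 376, 314, 314, 281
The 2 values of 376 occupy positions 3–4 → each gets rank 4.
The 2 values of 314 occupy positions 5–6 → each gets rank 6.
Control values → pooled ranks: 497→2, 376→4, 281→7, 549→1
Rank sum = 2 + 4 + 7 + 1 = 14

14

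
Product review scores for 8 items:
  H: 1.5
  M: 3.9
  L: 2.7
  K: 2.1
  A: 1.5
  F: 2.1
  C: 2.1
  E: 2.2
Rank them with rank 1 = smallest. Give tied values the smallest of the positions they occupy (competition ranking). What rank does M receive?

Sorted (ascending): 1.5, 1.5, 2.1, 2.1, 2.1, 2.2, 2.7, 3.9
The 2 values of 1.5 occupy positions 1–2 → each gets rank 1.
The 3 values of 2.1 occupy positions 3–5 → each gets rank 3.
M has value 3.9 → rank 8.

8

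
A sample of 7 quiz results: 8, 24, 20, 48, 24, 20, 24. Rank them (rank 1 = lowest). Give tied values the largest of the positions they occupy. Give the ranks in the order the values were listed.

Sorted (ascending): 8, 20, 20, 24, 24, 24, 48
The 2 values of 20 occupy positions 2–3 → each gets rank 3.
The 3 values of 24 occupy positions 4–6 → each gets rank 6.

1, 6, 3, 7, 6, 3, 6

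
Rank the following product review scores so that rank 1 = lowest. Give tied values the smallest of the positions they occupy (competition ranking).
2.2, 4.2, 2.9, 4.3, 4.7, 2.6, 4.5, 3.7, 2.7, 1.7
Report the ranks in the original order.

Sorted (ascending): 1.7, 2.2, 2.6, 2.7, 2.9, 3.7, 4.2, 4.3, 4.5, 4.7
No ties — each value takes its position as its rank.

2, 7, 5, 8, 10, 3, 9, 6, 4, 1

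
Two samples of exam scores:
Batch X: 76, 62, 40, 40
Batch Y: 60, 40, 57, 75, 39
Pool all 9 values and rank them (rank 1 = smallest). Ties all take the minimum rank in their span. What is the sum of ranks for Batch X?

20

Sorted (ascending): 39, 40, 40, 40, 57, 60, 62, 75, 76
The 3 values of 40 occupy positions 2–4 → each gets rank 2.
Batch X values → pooled ranks: 76→9, 62→7, 40→2, 40→2
Rank sum = 9 + 7 + 2 + 2 = 20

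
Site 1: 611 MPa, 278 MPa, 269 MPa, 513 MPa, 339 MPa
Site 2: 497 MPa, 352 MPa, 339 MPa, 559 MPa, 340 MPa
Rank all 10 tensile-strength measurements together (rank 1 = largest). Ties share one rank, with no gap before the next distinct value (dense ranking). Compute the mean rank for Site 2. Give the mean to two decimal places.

Sorted (descending): 611, 559, 513, 497, 352, 340, 339, 339, 278, 269
The 2 values of 339 share dense rank 7.
Remaining distinct values take the next consecutive integers.
Site 2 values → pooled ranks: 497→4, 352→5, 339→7, 559→2, 340→6
Mean rank = (4 + 5 + 7 + 2 + 6) / 5 = 4.80

4.80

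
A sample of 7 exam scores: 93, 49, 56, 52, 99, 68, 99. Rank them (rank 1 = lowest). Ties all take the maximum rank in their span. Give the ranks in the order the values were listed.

Sorted (ascending): 49, 52, 56, 68, 93, 99, 99
The 2 values of 99 occupy positions 6–7 → each gets rank 7.

5, 1, 3, 2, 7, 4, 7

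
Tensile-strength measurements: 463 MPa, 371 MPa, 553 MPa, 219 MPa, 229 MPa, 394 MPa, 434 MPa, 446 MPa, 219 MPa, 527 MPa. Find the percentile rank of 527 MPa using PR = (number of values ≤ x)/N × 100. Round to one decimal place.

90.0

N = 10.
Strictly below 527: 8. Equal to 527: 1.
PR = 9/10 × 100 = 90.0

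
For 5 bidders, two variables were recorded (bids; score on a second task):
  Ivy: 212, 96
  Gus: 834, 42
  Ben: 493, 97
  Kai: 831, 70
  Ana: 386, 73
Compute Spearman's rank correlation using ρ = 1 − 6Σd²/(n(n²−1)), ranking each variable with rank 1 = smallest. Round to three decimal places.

Ranks of variable 1: 1, 5, 3, 4, 2
Ranks of variable 2: 4, 1, 5, 2, 3
d = r₁ − r₂: -3, 4, -2, 2, -1
d²: 9, 16, 4, 4, 1; Σd² = 34
ρ = 1 − 6·34/(5·24) = 1 − 204/120 = -0.700

-0.700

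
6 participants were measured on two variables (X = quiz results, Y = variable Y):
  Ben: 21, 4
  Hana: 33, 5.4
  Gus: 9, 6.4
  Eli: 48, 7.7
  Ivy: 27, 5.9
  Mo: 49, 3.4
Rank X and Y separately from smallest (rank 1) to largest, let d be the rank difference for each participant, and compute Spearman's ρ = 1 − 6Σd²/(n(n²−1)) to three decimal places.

Ranks of variable 1: 2, 4, 1, 5, 3, 6
Ranks of variable 2: 2, 3, 5, 6, 4, 1
d = r₁ − r₂: 0, 1, -4, -1, -1, 5
d²: 0, 1, 16, 1, 1, 25; Σd² = 44
ρ = 1 − 6·44/(6·35) = 1 − 264/210 = -0.257

-0.257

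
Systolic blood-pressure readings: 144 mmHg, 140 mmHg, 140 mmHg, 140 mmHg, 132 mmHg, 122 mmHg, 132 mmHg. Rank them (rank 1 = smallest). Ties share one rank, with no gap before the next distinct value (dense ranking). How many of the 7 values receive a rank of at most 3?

Sorted (ascending): 122, 132, 132, 140, 140, 140, 144
The 2 values of 132 share dense rank 2.
The 3 values of 140 share dense rank 3.
Remaining distinct values take the next consecutive integers.
Ranks ≤ 3: {1, 2, 2, 3, 3, 3} → 6 values.

6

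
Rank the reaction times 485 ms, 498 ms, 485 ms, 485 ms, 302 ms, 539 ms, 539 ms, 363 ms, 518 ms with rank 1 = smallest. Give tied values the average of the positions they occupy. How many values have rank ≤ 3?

Sorted (ascending): 302, 363, 485, 485, 485, 498, 518, 539, 539
The 3 values of 485 occupy positions 3–5 → average rank 4.
The 2 values of 539 occupy positions 8–9 → average rank (8+9)/2 = 8.5.
Ranks ≤ 3: {1, 2} → 2 values.

2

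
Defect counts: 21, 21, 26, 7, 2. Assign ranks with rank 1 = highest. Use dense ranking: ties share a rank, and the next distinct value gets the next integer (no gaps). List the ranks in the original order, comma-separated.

Sorted (descending): 26, 21, 21, 7, 2
The 2 values of 21 share dense rank 2.
Remaining distinct values take the next consecutive integers.

2, 2, 1, 3, 4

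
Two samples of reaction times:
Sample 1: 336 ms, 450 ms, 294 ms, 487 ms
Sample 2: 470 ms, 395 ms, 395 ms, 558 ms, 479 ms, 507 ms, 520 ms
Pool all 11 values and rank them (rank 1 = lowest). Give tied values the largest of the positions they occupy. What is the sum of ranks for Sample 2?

51

Sorted (ascending): 294, 336, 395, 395, 450, 470, 479, 487, 507, 520, 558
The 2 values of 395 occupy positions 3–4 → each gets rank 4.
Sample 2 values → pooled ranks: 470→6, 395→4, 395→4, 558→11, 479→7, 507→9, 520→10
Rank sum = 6 + 4 + 4 + 11 + 7 + 9 + 10 = 51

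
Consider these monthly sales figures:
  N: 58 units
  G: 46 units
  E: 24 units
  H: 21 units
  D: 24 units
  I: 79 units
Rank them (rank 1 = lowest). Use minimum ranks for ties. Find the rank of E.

2

Sorted (ascending): 21, 24, 24, 46, 58, 79
The 2 values of 24 occupy positions 2–3 → each gets rank 2.
E has value 24 units → rank 2.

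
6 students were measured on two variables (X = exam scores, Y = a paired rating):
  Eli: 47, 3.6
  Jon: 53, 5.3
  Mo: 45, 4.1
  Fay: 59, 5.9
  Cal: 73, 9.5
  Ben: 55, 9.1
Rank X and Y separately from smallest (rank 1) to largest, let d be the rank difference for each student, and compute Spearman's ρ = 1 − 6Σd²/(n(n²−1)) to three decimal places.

0.886

Ranks of variable 1: 2, 3, 1, 5, 6, 4
Ranks of variable 2: 1, 3, 2, 4, 6, 5
d = r₁ − r₂: 1, 0, -1, 1, 0, -1
d²: 1, 0, 1, 1, 0, 1; Σd² = 4
ρ = 1 − 6·4/(6·35) = 1 − 24/210 = 0.886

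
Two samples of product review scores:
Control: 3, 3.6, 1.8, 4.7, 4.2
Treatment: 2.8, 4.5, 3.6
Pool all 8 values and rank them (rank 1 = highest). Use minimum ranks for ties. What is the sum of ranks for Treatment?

Sorted (descending): 4.7, 4.5, 4.2, 3.6, 3.6, 3, 2.8, 1.8
The 2 values of 3.6 occupy positions 4–5 → each gets rank 4.
Treatment values → pooled ranks: 2.8→7, 4.5→2, 3.6→4
Rank sum = 7 + 2 + 4 = 13

13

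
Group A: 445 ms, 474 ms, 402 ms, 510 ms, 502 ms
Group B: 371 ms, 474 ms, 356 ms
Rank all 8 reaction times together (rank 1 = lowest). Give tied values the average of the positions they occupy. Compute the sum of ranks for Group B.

Sorted (ascending): 356, 371, 402, 445, 474, 474, 502, 510
The 2 values of 474 occupy positions 5–6 → average rank (5+6)/2 = 5.5.
Group B values → pooled ranks: 371→2, 474→5.5, 356→1
Rank sum = 2 + 5.5 + 1 = 8.5

8.5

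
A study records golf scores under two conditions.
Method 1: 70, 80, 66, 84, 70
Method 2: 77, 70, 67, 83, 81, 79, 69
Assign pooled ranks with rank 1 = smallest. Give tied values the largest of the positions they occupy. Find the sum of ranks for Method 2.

Sorted (ascending): 66, 67, 69, 70, 70, 70, 77, 79, 80, 81, 83, 84
The 3 values of 70 occupy positions 4–6 → each gets rank 6.
Method 2 values → pooled ranks: 77→7, 70→6, 67→2, 83→11, 81→10, 79→8, 69→3
Rank sum = 7 + 6 + 2 + 11 + 10 + 8 + 3 = 47

47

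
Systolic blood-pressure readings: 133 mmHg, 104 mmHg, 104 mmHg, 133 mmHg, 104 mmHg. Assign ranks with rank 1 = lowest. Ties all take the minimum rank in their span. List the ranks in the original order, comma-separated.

4, 1, 1, 4, 1

Sorted (ascending): 104, 104, 104, 133, 133
The 3 values of 104 occupy positions 1–3 → each gets rank 1.
The 2 values of 133 occupy positions 4–5 → each gets rank 4.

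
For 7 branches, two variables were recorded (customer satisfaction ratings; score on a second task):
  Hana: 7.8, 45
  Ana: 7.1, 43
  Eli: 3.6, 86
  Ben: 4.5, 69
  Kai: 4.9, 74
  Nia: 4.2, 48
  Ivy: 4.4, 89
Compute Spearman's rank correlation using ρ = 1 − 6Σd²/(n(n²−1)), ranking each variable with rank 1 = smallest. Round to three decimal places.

Ranks of variable 1: 7, 6, 1, 4, 5, 2, 3
Ranks of variable 2: 2, 1, 6, 4, 5, 3, 7
d = r₁ − r₂: 5, 5, -5, 0, 0, -1, -4
d²: 25, 25, 25, 0, 0, 1, 16; Σd² = 92
ρ = 1 − 6·92/(7·48) = 1 − 552/336 = -0.643

-0.643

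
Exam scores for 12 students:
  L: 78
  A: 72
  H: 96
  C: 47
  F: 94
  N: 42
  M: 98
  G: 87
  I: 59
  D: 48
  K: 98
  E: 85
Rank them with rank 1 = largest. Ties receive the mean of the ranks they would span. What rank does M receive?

1.5

Sorted (descending): 98, 98, 96, 94, 87, 85, 78, 72, 59, 48, 47, 42
The 2 values of 98 occupy positions 1–2 → average rank (1+2)/2 = 1.5.
M has value 98 → rank 1.5.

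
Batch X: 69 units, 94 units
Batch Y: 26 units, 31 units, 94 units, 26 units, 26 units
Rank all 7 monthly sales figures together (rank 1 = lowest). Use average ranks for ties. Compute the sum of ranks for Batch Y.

16.5

Sorted (ascending): 26, 26, 26, 31, 69, 94, 94
The 3 values of 26 occupy positions 1–3 → average rank 2.
The 2 values of 94 occupy positions 6–7 → average rank (6+7)/2 = 6.5.
Batch Y values → pooled ranks: 26→2, 31→4, 94→6.5, 26→2, 26→2
Rank sum = 2 + 4 + 6.5 + 2 + 2 = 16.5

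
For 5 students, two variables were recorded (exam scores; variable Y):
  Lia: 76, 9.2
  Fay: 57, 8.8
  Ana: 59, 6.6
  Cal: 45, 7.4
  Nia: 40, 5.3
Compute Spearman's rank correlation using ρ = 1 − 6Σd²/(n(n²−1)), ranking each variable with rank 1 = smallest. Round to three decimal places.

Ranks of variable 1: 5, 3, 4, 2, 1
Ranks of variable 2: 5, 4, 2, 3, 1
d = r₁ − r₂: 0, -1, 2, -1, 0
d²: 0, 1, 4, 1, 0; Σd² = 6
ρ = 1 − 6·6/(5·24) = 1 − 36/120 = 0.700

0.700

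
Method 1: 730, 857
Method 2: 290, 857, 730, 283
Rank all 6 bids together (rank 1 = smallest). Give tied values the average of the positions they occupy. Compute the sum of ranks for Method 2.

12

Sorted (ascending): 283, 290, 730, 730, 857, 857
The 2 values of 730 occupy positions 3–4 → average rank (3+4)/2 = 3.5.
The 2 values of 857 occupy positions 5–6 → average rank (5+6)/2 = 5.5.
Method 2 values → pooled ranks: 290→2, 857→5.5, 730→3.5, 283→1
Rank sum = 2 + 5.5 + 3.5 + 1 = 12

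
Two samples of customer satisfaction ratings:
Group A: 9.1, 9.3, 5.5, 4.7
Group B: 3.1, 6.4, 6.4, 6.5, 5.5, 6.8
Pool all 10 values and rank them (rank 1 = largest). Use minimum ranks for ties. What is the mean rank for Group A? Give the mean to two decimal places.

4.75

Sorted (descending): 9.3, 9.1, 6.8, 6.5, 6.4, 6.4, 5.5, 5.5, 4.7, 3.1
The 2 values of 6.4 occupy positions 5–6 → each gets rank 5.
The 2 values of 5.5 occupy positions 7–8 → each gets rank 7.
Group A values → pooled ranks: 9.1→2, 9.3→1, 5.5→7, 4.7→9
Mean rank = (2 + 1 + 7 + 9) / 4 = 4.75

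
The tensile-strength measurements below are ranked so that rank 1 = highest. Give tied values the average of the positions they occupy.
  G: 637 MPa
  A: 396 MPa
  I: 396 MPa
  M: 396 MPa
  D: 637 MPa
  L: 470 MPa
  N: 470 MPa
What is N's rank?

3.5

Sorted (descending): 637, 637, 470, 470, 396, 396, 396
The 2 values of 637 occupy positions 1–2 → average rank (1+2)/2 = 1.5.
The 2 values of 470 occupy positions 3–4 → average rank (3+4)/2 = 3.5.
The 3 values of 396 occupy positions 5–7 → average rank 6.
N has value 470 MPa → rank 3.5.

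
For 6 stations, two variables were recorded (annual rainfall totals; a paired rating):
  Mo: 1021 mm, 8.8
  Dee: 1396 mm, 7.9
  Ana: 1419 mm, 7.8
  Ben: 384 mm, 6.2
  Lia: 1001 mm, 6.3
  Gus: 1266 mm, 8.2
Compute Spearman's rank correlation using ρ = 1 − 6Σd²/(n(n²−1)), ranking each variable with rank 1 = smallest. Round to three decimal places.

0.429

Ranks of variable 1: 3, 5, 6, 1, 2, 4
Ranks of variable 2: 6, 4, 3, 1, 2, 5
d = r₁ − r₂: -3, 1, 3, 0, 0, -1
d²: 9, 1, 9, 0, 0, 1; Σd² = 20
ρ = 1 − 6·20/(6·35) = 1 − 120/210 = 0.429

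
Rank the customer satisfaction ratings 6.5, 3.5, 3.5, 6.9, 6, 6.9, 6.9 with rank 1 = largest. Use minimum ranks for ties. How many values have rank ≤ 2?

3

Sorted (descending): 6.9, 6.9, 6.9, 6.5, 6, 3.5, 3.5
The 3 values of 6.9 occupy positions 1–3 → each gets rank 1.
The 2 values of 3.5 occupy positions 6–7 → each gets rank 6.
Ranks ≤ 2: {1, 1, 1} → 3 values.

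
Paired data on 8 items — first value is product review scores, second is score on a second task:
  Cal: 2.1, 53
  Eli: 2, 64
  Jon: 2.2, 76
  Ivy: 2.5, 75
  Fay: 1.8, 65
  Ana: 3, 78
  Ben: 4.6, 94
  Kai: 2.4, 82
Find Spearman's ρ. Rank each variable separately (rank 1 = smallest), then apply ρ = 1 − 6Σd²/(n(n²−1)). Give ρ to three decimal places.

Ranks of variable 1: 3, 2, 4, 6, 1, 7, 8, 5
Ranks of variable 2: 1, 2, 5, 4, 3, 6, 8, 7
d = r₁ − r₂: 2, 0, -1, 2, -2, 1, 0, -2
d²: 4, 0, 1, 4, 4, 1, 0, 4; Σd² = 18
ρ = 1 − 6·18/(8·63) = 1 − 108/504 = 0.786

0.786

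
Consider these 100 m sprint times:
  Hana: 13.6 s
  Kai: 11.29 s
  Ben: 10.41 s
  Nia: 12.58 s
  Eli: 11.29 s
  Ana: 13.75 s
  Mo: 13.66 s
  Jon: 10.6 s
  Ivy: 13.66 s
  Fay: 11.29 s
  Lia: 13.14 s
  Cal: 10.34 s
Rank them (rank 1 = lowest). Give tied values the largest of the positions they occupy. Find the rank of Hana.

9

Sorted (ascending): 10.34, 10.41, 10.6, 11.29, 11.29, 11.29, 12.58, 13.14, 13.6, 13.66, 13.66, 13.75
The 3 values of 11.29 occupy positions 4–6 → each gets rank 6.
The 2 values of 13.66 occupy positions 10–11 → each gets rank 11.
Hana has value 13.6 s → rank 9.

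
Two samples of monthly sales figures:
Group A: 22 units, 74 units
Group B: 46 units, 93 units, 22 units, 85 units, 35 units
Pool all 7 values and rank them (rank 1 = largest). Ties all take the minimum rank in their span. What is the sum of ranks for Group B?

18

Sorted (descending): 93, 85, 74, 46, 35, 22, 22
The 2 values of 22 occupy positions 6–7 → each gets rank 6.
Group B values → pooled ranks: 46→4, 93→1, 22→6, 85→2, 35→5
Rank sum = 4 + 1 + 6 + 2 + 5 = 18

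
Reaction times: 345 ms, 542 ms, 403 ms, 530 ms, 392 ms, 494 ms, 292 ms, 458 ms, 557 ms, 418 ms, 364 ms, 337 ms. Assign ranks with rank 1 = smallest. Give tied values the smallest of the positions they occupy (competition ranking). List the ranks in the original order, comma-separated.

3, 11, 6, 10, 5, 9, 1, 8, 12, 7, 4, 2

Sorted (ascending): 292, 337, 345, 364, 392, 403, 418, 458, 494, 530, 542, 557
No ties — each value takes its position as its rank.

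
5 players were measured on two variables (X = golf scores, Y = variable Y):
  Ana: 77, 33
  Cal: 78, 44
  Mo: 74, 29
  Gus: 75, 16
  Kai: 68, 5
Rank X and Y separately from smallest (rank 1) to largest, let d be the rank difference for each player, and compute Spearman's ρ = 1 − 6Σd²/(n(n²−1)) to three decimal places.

0.900

Ranks of variable 1: 4, 5, 2, 3, 1
Ranks of variable 2: 4, 5, 3, 2, 1
d = r₁ − r₂: 0, 0, -1, 1, 0
d²: 0, 0, 1, 1, 0; Σd² = 2
ρ = 1 − 6·2/(5·24) = 1 − 12/120 = 0.900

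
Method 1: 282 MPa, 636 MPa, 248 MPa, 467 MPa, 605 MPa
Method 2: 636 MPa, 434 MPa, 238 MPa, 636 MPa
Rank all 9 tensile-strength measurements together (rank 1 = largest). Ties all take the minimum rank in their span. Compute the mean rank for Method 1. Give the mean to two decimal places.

Sorted (descending): 636, 636, 636, 605, 467, 434, 282, 248, 238
The 3 values of 636 occupy positions 1–3 → each gets rank 1.
Method 1 values → pooled ranks: 282→7, 636→1, 248→8, 467→5, 605→4
Mean rank = (7 + 1 + 8 + 5 + 4) / 5 = 5.00

5.00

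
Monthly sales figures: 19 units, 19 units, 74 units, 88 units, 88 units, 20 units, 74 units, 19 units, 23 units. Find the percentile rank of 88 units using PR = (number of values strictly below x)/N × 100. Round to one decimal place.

N = 9.
Strictly below 88: 7. Equal to 88: 2.
PR = 7/9 × 100 = 77.8

77.8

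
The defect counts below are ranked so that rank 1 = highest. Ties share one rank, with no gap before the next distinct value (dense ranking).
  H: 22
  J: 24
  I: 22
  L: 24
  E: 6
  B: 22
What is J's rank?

Sorted (descending): 24, 24, 22, 22, 22, 6
The 2 values of 24 share dense rank 1.
The 3 values of 22 share dense rank 2.
Remaining distinct values take the next consecutive integers.
J has value 24 → rank 1.

1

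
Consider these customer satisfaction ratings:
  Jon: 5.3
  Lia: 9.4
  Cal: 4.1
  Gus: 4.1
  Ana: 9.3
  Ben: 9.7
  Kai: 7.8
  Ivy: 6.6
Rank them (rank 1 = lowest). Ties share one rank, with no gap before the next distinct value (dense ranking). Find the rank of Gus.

Sorted (ascending): 4.1, 4.1, 5.3, 6.6, 7.8, 9.3, 9.4, 9.7
The 2 values of 4.1 share dense rank 1.
Remaining distinct values take the next consecutive integers.
Gus has value 4.1 → rank 1.

1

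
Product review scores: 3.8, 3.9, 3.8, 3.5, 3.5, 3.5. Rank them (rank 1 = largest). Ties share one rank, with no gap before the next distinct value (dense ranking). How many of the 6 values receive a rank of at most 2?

3

Sorted (descending): 3.9, 3.8, 3.8, 3.5, 3.5, 3.5
The 2 values of 3.8 share dense rank 2.
The 3 values of 3.5 share dense rank 3.
Remaining distinct values take the next consecutive integers.
Ranks ≤ 2: {1, 2, 2} → 3 values.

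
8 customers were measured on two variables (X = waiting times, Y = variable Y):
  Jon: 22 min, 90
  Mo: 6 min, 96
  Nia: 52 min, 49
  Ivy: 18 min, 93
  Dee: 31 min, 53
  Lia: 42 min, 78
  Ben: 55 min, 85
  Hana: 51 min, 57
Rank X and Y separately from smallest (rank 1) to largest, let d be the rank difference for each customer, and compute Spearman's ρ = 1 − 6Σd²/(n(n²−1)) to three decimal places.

-0.690

Ranks of variable 1: 3, 1, 7, 2, 4, 5, 8, 6
Ranks of variable 2: 6, 8, 1, 7, 2, 4, 5, 3
d = r₁ − r₂: -3, -7, 6, -5, 2, 1, 3, 3
d²: 9, 49, 36, 25, 4, 1, 9, 9; Σd² = 142
ρ = 1 − 6·142/(8·63) = 1 − 852/504 = -0.690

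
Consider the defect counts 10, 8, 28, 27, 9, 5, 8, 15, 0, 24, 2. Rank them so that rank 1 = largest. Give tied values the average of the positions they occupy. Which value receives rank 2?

Sorted (descending): 28, 27, 24, 15, 10, 9, 8, 8, 5, 2, 0
The 2 values of 8 occupy positions 7–8 → average rank (7+8)/2 = 7.5.
Rank 2 → value 27.

27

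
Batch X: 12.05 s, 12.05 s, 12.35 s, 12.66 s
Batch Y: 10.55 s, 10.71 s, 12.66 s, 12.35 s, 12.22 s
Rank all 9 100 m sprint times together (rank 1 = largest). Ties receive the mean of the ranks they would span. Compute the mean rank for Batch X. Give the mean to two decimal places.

Sorted (descending): 12.66, 12.66, 12.35, 12.35, 12.22, 12.05, 12.05, 10.71, 10.55
The 2 values of 12.66 occupy positions 1–2 → average rank (1+2)/2 = 1.5.
The 2 values of 12.35 occupy positions 3–4 → average rank (3+4)/2 = 3.5.
The 2 values of 12.05 occupy positions 6–7 → average rank (6+7)/2 = 6.5.
Batch X values → pooled ranks: 12.05→6.5, 12.05→6.5, 12.35→3.5, 12.66→1.5
Mean rank = (6.5 + 6.5 + 3.5 + 1.5) / 4 = 4.50

4.50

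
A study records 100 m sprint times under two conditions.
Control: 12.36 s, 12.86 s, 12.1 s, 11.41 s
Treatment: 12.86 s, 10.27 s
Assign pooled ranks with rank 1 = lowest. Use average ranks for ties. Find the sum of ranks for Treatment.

6.5

Sorted (ascending): 10.27, 11.41, 12.1, 12.36, 12.86, 12.86
The 2 values of 12.86 occupy positions 5–6 → average rank (5+6)/2 = 5.5.
Treatment values → pooled ranks: 12.86→5.5, 10.27→1
Rank sum = 5.5 + 1 = 6.5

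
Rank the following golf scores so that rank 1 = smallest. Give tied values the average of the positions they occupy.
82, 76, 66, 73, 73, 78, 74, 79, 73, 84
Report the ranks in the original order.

Sorted (ascending): 66, 73, 73, 73, 74, 76, 78, 79, 82, 84
The 3 values of 73 occupy positions 2–4 → average rank 3.

9, 6, 1, 3, 3, 7, 5, 8, 3, 10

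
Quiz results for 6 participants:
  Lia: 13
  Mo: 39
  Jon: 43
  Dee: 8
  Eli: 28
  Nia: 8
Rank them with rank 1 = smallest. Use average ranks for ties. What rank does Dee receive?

Sorted (ascending): 8, 8, 13, 28, 39, 43
The 2 values of 8 occupy positions 1–2 → average rank (1+2)/2 = 1.5.
Dee has value 8 → rank 1.5.

1.5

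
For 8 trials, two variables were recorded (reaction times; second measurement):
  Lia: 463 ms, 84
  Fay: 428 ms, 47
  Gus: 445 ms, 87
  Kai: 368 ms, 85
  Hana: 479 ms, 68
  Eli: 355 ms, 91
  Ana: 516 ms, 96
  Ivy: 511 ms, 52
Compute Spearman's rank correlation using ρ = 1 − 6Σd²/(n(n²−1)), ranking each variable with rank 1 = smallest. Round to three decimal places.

-0.048

Ranks of variable 1: 5, 3, 4, 2, 6, 1, 8, 7
Ranks of variable 2: 4, 1, 6, 5, 3, 7, 8, 2
d = r₁ − r₂: 1, 2, -2, -3, 3, -6, 0, 5
d²: 1, 4, 4, 9, 9, 36, 0, 25; Σd² = 88
ρ = 1 − 6·88/(8·63) = 1 − 528/504 = -0.048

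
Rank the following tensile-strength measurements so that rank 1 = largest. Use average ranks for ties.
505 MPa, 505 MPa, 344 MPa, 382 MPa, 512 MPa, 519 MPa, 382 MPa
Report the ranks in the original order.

Sorted (descending): 519, 512, 505, 505, 382, 382, 344
The 2 values of 505 occupy positions 3–4 → average rank (3+4)/2 = 3.5.
The 2 values of 382 occupy positions 5–6 → average rank (5+6)/2 = 5.5.

3.5, 3.5, 7, 5.5, 2, 1, 5.5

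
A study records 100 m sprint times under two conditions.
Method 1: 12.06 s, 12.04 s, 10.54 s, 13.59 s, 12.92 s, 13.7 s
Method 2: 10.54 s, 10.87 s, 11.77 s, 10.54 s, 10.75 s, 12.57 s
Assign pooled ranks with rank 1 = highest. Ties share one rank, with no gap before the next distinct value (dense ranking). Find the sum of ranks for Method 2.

48

Sorted (descending): 13.7, 13.59, 12.92, 12.57, 12.06, 12.04, 11.77, 10.87, 10.75, 10.54, 10.54, 10.54
The 3 values of 10.54 share dense rank 10.
Remaining distinct values take the next consecutive integers.
Method 2 values → pooled ranks: 10.54→10, 10.87→8, 11.77→7, 10.54→10, 10.75→9, 12.57→4
Rank sum = 10 + 8 + 7 + 10 + 9 + 4 = 48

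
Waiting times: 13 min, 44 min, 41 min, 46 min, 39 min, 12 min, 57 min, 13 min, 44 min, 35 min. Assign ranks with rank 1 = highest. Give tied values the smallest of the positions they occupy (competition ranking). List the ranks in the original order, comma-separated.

Sorted (descending): 57, 46, 44, 44, 41, 39, 35, 13, 13, 12
The 2 values of 44 occupy positions 3–4 → each gets rank 3.
The 2 values of 13 occupy positions 8–9 → each gets rank 8.

8, 3, 5, 2, 6, 10, 1, 8, 3, 7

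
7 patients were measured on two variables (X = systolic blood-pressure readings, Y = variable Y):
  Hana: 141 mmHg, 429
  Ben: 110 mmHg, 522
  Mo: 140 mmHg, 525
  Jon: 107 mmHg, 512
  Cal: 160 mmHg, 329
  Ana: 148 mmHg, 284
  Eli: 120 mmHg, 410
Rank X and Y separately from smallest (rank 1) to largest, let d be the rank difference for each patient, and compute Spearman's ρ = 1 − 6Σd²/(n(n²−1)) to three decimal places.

-0.643

Ranks of variable 1: 5, 2, 4, 1, 7, 6, 3
Ranks of variable 2: 4, 6, 7, 5, 2, 1, 3
d = r₁ − r₂: 1, -4, -3, -4, 5, 5, 0
d²: 1, 16, 9, 16, 25, 25, 0; Σd² = 92
ρ = 1 − 6·92/(7·48) = 1 − 552/336 = -0.643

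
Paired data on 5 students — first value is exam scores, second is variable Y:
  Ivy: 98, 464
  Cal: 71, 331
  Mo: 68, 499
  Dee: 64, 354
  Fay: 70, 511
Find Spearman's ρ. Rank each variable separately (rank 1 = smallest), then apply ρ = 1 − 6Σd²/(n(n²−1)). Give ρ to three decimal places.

Ranks of variable 1: 5, 4, 2, 1, 3
Ranks of variable 2: 3, 1, 4, 2, 5
d = r₁ − r₂: 2, 3, -2, -1, -2
d²: 4, 9, 4, 1, 4; Σd² = 22
ρ = 1 − 6·22/(5·24) = 1 − 132/120 = -0.100

-0.100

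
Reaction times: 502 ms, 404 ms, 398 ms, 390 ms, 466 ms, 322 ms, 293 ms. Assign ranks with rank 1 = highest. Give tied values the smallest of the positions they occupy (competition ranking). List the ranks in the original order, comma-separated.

Sorted (descending): 502, 466, 404, 398, 390, 322, 293
No ties — each value takes its position as its rank.

1, 3, 4, 5, 2, 6, 7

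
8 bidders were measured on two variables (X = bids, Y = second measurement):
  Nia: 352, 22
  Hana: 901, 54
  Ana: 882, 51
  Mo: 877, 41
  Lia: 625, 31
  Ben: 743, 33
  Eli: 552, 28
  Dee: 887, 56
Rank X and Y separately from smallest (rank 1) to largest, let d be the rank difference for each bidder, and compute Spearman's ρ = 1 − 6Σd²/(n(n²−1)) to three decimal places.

0.976

Ranks of variable 1: 1, 8, 6, 5, 3, 4, 2, 7
Ranks of variable 2: 1, 7, 6, 5, 3, 4, 2, 8
d = r₁ − r₂: 0, 1, 0, 0, 0, 0, 0, -1
d²: 0, 1, 0, 0, 0, 0, 0, 1; Σd² = 2
ρ = 1 − 6·2/(8·63) = 1 − 12/504 = 0.976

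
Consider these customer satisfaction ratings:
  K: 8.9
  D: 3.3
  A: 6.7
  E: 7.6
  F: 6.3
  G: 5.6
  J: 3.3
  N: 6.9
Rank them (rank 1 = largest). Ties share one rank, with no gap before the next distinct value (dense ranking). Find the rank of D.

7

Sorted (descending): 8.9, 7.6, 6.9, 6.7, 6.3, 5.6, 3.3, 3.3
The 2 values of 3.3 share dense rank 7.
Remaining distinct values take the next consecutive integers.
D has value 3.3 → rank 7.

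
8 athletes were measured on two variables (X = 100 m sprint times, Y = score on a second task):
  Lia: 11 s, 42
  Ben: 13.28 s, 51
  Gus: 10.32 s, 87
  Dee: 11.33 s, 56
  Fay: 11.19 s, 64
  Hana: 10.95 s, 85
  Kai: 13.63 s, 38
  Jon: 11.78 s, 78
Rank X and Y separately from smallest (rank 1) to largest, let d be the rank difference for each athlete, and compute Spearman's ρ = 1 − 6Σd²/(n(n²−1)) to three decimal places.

-0.690

Ranks of variable 1: 3, 7, 1, 5, 4, 2, 8, 6
Ranks of variable 2: 2, 3, 8, 4, 5, 7, 1, 6
d = r₁ − r₂: 1, 4, -7, 1, -1, -5, 7, 0
d²: 1, 16, 49, 1, 1, 25, 49, 0; Σd² = 142
ρ = 1 − 6·142/(8·63) = 1 − 852/504 = -0.690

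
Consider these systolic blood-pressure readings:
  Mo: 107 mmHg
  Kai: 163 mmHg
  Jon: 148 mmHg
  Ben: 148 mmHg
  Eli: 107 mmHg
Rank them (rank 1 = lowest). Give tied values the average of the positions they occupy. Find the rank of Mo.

Sorted (ascending): 107, 107, 148, 148, 163
The 2 values of 107 occupy positions 1–2 → average rank (1+2)/2 = 1.5.
The 2 values of 148 occupy positions 3–4 → average rank (3+4)/2 = 3.5.
Mo has value 107 mmHg → rank 1.5.

1.5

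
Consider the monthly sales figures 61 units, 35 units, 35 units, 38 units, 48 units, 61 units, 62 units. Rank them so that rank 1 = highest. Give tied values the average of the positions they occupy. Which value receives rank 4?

Sorted (descending): 62, 61, 61, 48, 38, 35, 35
The 2 values of 61 occupy positions 2–3 → average rank (2+3)/2 = 2.5.
The 2 values of 35 occupy positions 6–7 → average rank (6+7)/2 = 6.5.
Rank 4 → value 48.

48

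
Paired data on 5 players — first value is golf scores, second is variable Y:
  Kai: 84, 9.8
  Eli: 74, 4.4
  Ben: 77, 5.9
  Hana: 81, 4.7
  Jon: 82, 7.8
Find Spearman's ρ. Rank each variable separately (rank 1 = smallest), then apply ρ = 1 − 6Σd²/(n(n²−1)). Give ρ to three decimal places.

0.900

Ranks of variable 1: 5, 1, 2, 3, 4
Ranks of variable 2: 5, 1, 3, 2, 4
d = r₁ − r₂: 0, 0, -1, 1, 0
d²: 0, 0, 1, 1, 0; Σd² = 2
ρ = 1 − 6·2/(5·24) = 1 − 12/120 = 0.900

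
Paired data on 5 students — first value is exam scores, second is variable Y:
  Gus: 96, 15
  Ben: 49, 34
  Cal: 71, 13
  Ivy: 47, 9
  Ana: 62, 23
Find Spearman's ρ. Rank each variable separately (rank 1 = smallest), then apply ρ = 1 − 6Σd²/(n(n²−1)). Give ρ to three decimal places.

Ranks of variable 1: 5, 2, 4, 1, 3
Ranks of variable 2: 3, 5, 2, 1, 4
d = r₁ − r₂: 2, -3, 2, 0, -1
d²: 4, 9, 4, 0, 1; Σd² = 18
ρ = 1 − 6·18/(5·24) = 1 − 108/120 = 0.100

0.100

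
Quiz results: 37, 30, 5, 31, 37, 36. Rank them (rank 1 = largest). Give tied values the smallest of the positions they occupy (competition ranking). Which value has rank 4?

31

Sorted (descending): 37, 37, 36, 31, 30, 5
The 2 values of 37 occupy positions 1–2 → each gets rank 1.
Rank 4 → value 31.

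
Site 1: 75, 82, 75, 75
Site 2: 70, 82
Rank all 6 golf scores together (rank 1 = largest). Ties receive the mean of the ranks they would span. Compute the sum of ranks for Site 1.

13.5

Sorted (descending): 82, 82, 75, 75, 75, 70
The 2 values of 82 occupy positions 1–2 → average rank (1+2)/2 = 1.5.
The 3 values of 75 occupy positions 3–5 → average rank 4.
Site 1 values → pooled ranks: 75→4, 82→1.5, 75→4, 75→4
Rank sum = 4 + 1.5 + 4 + 4 = 13.5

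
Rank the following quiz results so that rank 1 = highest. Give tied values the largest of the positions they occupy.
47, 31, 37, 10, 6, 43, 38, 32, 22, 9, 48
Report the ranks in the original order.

Sorted (descending): 48, 47, 43, 38, 37, 32, 31, 22, 10, 9, 6
No ties — each value takes its position as its rank.

2, 7, 5, 9, 11, 3, 4, 6, 8, 10, 1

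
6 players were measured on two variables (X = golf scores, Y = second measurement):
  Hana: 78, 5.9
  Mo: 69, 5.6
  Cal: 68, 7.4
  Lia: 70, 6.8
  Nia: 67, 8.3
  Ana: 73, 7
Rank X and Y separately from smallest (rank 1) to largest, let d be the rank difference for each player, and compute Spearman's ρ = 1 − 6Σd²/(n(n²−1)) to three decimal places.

Ranks of variable 1: 6, 3, 2, 4, 1, 5
Ranks of variable 2: 2, 1, 5, 3, 6, 4
d = r₁ − r₂: 4, 2, -3, 1, -5, 1
d²: 16, 4, 9, 1, 25, 1; Σd² = 56
ρ = 1 − 6·56/(6·35) = 1 − 336/210 = -0.600

-0.600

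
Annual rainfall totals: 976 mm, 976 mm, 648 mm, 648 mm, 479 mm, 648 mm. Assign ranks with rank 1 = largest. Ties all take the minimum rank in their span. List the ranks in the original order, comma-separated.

1, 1, 3, 3, 6, 3

Sorted (descending): 976, 976, 648, 648, 648, 479
The 2 values of 976 occupy positions 1–2 → each gets rank 1.
The 3 values of 648 occupy positions 3–5 → each gets rank 3.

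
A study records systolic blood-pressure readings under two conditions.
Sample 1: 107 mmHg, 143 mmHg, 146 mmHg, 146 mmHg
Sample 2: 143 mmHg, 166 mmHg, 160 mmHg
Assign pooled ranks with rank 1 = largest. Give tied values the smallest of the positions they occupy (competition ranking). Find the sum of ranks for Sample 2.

Sorted (descending): 166, 160, 146, 146, 143, 143, 107
The 2 values of 146 occupy positions 3–4 → each gets rank 3.
The 2 values of 143 occupy positions 5–6 → each gets rank 5.
Sample 2 values → pooled ranks: 143→5, 166→1, 160→2
Rank sum = 5 + 1 + 2 = 8

8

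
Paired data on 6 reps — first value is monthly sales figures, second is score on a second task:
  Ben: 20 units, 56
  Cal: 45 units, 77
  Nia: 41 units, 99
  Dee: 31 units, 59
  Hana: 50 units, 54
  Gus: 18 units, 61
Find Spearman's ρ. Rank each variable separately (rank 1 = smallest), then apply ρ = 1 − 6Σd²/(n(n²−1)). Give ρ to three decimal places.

-0.086

Ranks of variable 1: 2, 5, 4, 3, 6, 1
Ranks of variable 2: 2, 5, 6, 3, 1, 4
d = r₁ − r₂: 0, 0, -2, 0, 5, -3
d²: 0, 0, 4, 0, 25, 9; Σd² = 38
ρ = 1 − 6·38/(6·35) = 1 − 228/210 = -0.086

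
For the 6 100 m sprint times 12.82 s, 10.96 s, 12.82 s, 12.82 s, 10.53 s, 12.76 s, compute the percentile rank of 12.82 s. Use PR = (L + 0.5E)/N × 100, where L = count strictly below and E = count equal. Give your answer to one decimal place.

N = 6.
Strictly below 12.82: 3. Equal to 12.82: 3.
PR = (3 + 0.5·3)/6 × 100 = 75.0

75.0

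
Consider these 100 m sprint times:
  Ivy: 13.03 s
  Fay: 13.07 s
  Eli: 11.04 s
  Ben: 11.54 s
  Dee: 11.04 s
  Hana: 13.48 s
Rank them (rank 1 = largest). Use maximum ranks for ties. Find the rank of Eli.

6

Sorted (descending): 13.48, 13.07, 13.03, 11.54, 11.04, 11.04
The 2 values of 11.04 occupy positions 5–6 → each gets rank 6.
Eli has value 11.04 s → rank 6.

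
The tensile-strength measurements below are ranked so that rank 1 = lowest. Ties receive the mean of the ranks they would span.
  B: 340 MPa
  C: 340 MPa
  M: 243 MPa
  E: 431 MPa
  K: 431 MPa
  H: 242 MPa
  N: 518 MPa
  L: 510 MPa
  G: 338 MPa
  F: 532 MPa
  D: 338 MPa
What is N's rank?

Sorted (ascending): 242, 243, 338, 338, 340, 340, 431, 431, 510, 518, 532
The 2 values of 338 occupy positions 3–4 → average rank (3+4)/2 = 3.5.
The 2 values of 340 occupy positions 5–6 → average rank (5+6)/2 = 5.5.
The 2 values of 431 occupy positions 7–8 → average rank (7+8)/2 = 7.5.
N has value 518 MPa → rank 10.

10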